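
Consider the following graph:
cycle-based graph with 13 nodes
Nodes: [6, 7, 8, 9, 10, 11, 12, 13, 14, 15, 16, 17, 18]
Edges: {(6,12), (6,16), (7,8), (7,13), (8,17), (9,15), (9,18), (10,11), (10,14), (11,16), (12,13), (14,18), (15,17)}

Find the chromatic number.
χ(G) = 3

Clique number ω(G) = 2 (lower bound: χ ≥ ω).
Odd cycle [12, 13, 7, 8, 17, 15, 9, 18, 14, 10, 11, 16, 6] needs 3 colors (χ ≥ 3).
The coloring below uses 3 colors, so χ(G) = 3.
A valid 3-coloring: color 1: [7, 9, 12, 14, 16, 17]; color 2: [6, 8, 10, 13, 15, 18]; color 3: [11].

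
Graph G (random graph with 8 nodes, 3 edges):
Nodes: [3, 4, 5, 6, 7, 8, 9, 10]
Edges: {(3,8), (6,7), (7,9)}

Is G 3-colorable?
A valid 3-coloring: color 1: [4, 5, 7, 8, 10]; color 2: [3, 6, 9].
(χ(G) = 2 ≤ 3.)

Yes, G is 3-colorable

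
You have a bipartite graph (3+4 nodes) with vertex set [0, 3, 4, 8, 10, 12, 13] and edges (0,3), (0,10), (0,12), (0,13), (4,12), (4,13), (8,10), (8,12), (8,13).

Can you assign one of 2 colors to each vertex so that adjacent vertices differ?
Yes, G is 2-colorable

A valid 2-coloring: color 1: [0, 4, 8]; color 2: [3, 10, 12, 13].
(χ(G) = 2 ≤ 2.)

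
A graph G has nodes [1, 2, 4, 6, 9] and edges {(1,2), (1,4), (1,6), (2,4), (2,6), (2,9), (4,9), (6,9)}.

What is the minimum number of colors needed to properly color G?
χ(G) = 3

Clique number ω(G) = 3 (lower bound: χ ≥ ω).
The clique on [2, 4, 9] has size 3, forcing χ ≥ 3, and the coloring below uses 3 colors, so χ(G) = 3.
A valid 3-coloring: color 1: [2]; color 2: [1, 9]; color 3: [4, 6].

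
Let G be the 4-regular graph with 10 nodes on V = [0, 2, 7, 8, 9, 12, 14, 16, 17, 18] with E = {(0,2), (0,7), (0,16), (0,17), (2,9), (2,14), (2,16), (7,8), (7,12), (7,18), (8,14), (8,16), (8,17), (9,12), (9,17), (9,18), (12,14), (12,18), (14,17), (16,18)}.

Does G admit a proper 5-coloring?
A valid 5-coloring: color 1: [7, 9, 14, 16]; color 2: [2, 17, 18]; color 3: [0, 8, 12].
(χ(G) = 3 ≤ 5.)

Yes, G is 5-colorable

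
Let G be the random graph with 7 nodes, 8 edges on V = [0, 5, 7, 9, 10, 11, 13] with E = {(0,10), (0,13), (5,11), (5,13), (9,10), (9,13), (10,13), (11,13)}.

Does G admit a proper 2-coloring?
No, G is not 2-colorable

The clique on vertices [0, 10, 13] has size 3 > 2, so it alone needs 3 colors.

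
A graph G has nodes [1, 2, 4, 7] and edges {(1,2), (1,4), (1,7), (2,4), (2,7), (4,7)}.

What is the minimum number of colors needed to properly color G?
Clique number ω(G) = 4 (lower bound: χ ≥ ω).
The clique on [1, 2, 4, 7] has size 4, forcing χ ≥ 4, and the coloring below uses 4 colors, so χ(G) = 4.
A valid 4-coloring: color 1: [1]; color 2: [7]; color 3: [4]; color 4: [2].

χ(G) = 4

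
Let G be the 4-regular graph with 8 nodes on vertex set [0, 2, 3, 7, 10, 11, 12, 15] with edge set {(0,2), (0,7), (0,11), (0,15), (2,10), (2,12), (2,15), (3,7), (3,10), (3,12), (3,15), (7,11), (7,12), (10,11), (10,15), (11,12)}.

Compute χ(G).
χ(G) = 3

Clique number ω(G) = 3 (lower bound: χ ≥ ω).
The clique on [0, 2, 15] has size 3, forcing χ ≥ 3, and the coloring below uses 3 colors, so χ(G) = 3.
A valid 3-coloring: color 1: [2, 3, 11]; color 2: [7, 15]; color 3: [0, 10, 12].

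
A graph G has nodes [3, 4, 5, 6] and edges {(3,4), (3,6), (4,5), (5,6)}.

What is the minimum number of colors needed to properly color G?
Clique number ω(G) = 2 (lower bound: χ ≥ ω).
The graph is bipartite (no odd cycle), so 2 colors suffice: χ(G) = 2.
A valid 2-coloring: color 1: [4, 6]; color 2: [3, 5].

χ(G) = 2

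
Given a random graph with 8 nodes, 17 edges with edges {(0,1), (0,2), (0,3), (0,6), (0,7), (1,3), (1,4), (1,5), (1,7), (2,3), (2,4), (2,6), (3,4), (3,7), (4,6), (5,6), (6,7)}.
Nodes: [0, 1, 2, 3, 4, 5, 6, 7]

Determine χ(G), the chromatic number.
χ(G) = 4

Clique number ω(G) = 4 (lower bound: χ ≥ ω).
The clique on [0, 1, 3, 7] has size 4, forcing χ ≥ 4, and the coloring below uses 4 colors, so χ(G) = 4.
A valid 4-coloring: color 1: [0, 4, 5]; color 2: [3, 6]; color 3: [1, 2]; color 4: [7].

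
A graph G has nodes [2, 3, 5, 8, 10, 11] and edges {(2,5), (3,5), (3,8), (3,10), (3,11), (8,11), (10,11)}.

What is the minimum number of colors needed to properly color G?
χ(G) = 3

Clique number ω(G) = 3 (lower bound: χ ≥ ω).
The clique on [3, 8, 11] has size 3, forcing χ ≥ 3, and the coloring below uses 3 colors, so χ(G) = 3.
A valid 3-coloring: color 1: [2, 3]; color 2: [5, 11]; color 3: [8, 10].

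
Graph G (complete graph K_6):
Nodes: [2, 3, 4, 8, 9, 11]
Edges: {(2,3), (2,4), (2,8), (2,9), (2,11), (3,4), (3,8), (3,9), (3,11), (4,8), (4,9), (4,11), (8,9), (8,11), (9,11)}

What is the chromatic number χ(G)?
χ(G) = 6

Clique number ω(G) = 6 (lower bound: χ ≥ ω).
The clique on [2, 3, 4, 8, 9, 11] has size 6, forcing χ ≥ 6, and the coloring below uses 6 colors, so χ(G) = 6.
A valid 6-coloring: color 1: [11]; color 2: [8]; color 3: [4]; color 4: [2]; color 5: [3]; color 6: [9].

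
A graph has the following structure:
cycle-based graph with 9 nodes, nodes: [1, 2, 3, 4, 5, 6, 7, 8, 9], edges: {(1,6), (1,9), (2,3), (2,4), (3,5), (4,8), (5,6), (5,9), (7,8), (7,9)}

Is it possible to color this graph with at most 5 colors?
Yes, G is 5-colorable

A valid 5-coloring: color 1: [3, 4, 6, 9]; color 2: [1, 2, 5, 8]; color 3: [7].
(χ(G) = 3 ≤ 5.)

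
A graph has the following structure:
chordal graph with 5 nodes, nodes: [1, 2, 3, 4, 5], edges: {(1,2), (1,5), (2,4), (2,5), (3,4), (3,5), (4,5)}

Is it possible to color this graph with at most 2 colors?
No, G is not 2-colorable

The clique on vertices [1, 2, 5] has size 3 > 2, so it alone needs 3 colors.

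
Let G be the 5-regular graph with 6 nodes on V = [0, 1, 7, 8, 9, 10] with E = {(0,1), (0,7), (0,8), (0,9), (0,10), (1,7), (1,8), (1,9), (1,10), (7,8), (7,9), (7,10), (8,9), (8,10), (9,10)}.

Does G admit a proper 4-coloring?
The clique on vertices [0, 1, 7, 8, 9, 10] has size 6 > 4, so it alone needs 6 colors.

No, G is not 4-colorable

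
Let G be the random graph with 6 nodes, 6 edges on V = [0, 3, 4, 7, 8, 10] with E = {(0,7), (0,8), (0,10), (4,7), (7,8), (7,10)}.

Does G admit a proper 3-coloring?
A valid 3-coloring: color 1: [3, 7]; color 2: [0, 4]; color 3: [8, 10].
(χ(G) = 3 ≤ 3.)

Yes, G is 3-colorable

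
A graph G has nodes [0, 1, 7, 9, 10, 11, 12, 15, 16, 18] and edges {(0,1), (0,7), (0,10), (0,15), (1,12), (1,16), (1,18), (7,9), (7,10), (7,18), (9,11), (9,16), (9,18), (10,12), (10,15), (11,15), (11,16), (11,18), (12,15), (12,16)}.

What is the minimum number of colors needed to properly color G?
Clique number ω(G) = 3 (lower bound: χ ≥ ω).
Suppose a proper 3-coloring c exists. The clique [0, 7, 10] takes 3 distinct colors; by symmetry let c(0) = 1, c(7) = 2, c(10) = 3.
- Vertex 15: neighbors [0, 10] already have colors [1, 3] ⇒ c(15) = 2.
- Vertex 12: neighbors [15, 10] already have colors [2, 3] ⇒ c(12) = 1.
- Vertex 9: neighbors [7] already have colors [2]; try each remaining color.
- Case c(9) = 1:
  - Vertex 11: neighbors [9, 15] already have colors [1, 2] ⇒ c(11) = 3.
  - Vertex 18: neighbors [9, 7, 11] already have colors [1, 2, 3] — all 3 colors blocked. Contradiction.
- Case c(9) = 3:
  - Vertex 11: neighbors [15, 9] already have colors [2, 3] ⇒ c(11) = 1.
  - Vertex 18: neighbors [11, 7, 9] already have colors [1, 2, 3] — all 3 colors blocked. Contradiction.
Every case ends in a contradiction, so G has no proper 3-coloring (χ ≥ 4).
The coloring below uses 4 colors, so χ(G) = 4.
A valid 4-coloring: color 1: [1, 10, 11]; color 2: [0, 12, 18]; color 3: [7, 15, 16]; color 4: [9].

χ(G) = 4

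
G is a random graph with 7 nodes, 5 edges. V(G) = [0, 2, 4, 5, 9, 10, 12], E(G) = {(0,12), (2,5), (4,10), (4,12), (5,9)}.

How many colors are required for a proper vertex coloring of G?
χ(G) = 2

Clique number ω(G) = 2 (lower bound: χ ≥ ω).
The graph is bipartite (no odd cycle), so 2 colors suffice: χ(G) = 2.
A valid 2-coloring: color 1: [5, 10, 12]; color 2: [0, 2, 4, 9].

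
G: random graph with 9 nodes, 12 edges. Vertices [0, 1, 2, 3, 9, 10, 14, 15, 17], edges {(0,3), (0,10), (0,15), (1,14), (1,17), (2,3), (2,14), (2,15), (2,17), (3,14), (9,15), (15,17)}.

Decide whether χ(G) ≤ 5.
Yes, G is 5-colorable

A valid 5-coloring: color 1: [1, 3, 10, 15]; color 2: [0, 2, 9]; color 3: [14, 17].
(χ(G) = 3 ≤ 5.)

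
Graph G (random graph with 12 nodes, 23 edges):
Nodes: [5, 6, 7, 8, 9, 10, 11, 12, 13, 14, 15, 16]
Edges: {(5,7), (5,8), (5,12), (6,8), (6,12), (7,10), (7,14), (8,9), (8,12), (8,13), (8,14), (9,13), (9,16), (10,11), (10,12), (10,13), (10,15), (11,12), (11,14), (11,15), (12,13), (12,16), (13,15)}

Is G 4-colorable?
Yes, G is 4-colorable

A valid 4-coloring: color 1: [7, 9, 12, 15]; color 2: [8, 10, 16]; color 3: [5, 6, 11, 13]; color 4: [14].
(χ(G) = 4 ≤ 4.)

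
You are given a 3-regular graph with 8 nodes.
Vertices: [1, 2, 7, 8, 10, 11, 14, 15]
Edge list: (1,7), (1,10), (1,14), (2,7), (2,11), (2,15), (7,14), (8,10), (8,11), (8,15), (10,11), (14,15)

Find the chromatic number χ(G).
χ(G) = 3

Clique number ω(G) = 3 (lower bound: χ ≥ ω).
The clique on [1, 7, 14] has size 3, forcing χ ≥ 3, and the coloring below uses 3 colors, so χ(G) = 3.
A valid 3-coloring: color 1: [1, 11, 15]; color 2: [2, 10, 14]; color 3: [7, 8].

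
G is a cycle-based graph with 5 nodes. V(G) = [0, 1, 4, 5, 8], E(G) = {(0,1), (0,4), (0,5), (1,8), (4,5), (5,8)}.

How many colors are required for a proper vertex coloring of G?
Clique number ω(G) = 3 (lower bound: χ ≥ ω).
The clique on [0, 4, 5] has size 3, forcing χ ≥ 3, and the coloring below uses 3 colors, so χ(G) = 3.
A valid 3-coloring: color 1: [1, 5]; color 2: [0, 8]; color 3: [4].

χ(G) = 3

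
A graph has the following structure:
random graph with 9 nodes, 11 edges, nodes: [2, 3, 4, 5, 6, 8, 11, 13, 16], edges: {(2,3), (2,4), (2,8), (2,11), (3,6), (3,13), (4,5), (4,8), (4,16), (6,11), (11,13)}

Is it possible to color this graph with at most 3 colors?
A valid 3-coloring: color 1: [2, 5, 6, 13, 16]; color 2: [3, 4, 11]; color 3: [8].
(χ(G) = 3 ≤ 3.)

Yes, G is 3-colorable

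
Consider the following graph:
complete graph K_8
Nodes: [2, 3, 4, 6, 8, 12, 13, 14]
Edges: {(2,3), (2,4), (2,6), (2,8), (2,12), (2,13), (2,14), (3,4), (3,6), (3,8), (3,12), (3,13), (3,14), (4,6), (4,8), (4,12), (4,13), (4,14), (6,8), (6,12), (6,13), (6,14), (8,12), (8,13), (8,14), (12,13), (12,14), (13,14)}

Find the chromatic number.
χ(G) = 8

Clique number ω(G) = 8 (lower bound: χ ≥ ω).
The clique on [2, 3, 4, 6, 8, 12, 13, 14] has size 8, forcing χ ≥ 8, and the coloring below uses 8 colors, so χ(G) = 8.
A valid 8-coloring: color 1: [4]; color 2: [8]; color 3: [12]; color 4: [2]; color 5: [14]; color 6: [6]; color 7: [13]; color 8: [3].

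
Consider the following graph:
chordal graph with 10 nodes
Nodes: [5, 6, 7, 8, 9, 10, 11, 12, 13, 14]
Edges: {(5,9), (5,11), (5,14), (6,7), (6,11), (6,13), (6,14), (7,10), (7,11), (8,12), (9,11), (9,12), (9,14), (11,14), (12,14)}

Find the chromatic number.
χ(G) = 4

Clique number ω(G) = 4 (lower bound: χ ≥ ω).
The clique on [5, 9, 11, 14] has size 4, forcing χ ≥ 4, and the coloring below uses 4 colors, so χ(G) = 4.
A valid 4-coloring: color 1: [7, 8, 13, 14]; color 2: [10, 11, 12]; color 3: [6, 9]; color 4: [5].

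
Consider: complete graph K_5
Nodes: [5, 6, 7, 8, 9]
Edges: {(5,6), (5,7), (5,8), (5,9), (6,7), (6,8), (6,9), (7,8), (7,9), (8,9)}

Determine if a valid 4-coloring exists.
No, G is not 4-colorable

The clique on vertices [5, 6, 7, 8, 9] has size 5 > 4, so it alone needs 5 colors.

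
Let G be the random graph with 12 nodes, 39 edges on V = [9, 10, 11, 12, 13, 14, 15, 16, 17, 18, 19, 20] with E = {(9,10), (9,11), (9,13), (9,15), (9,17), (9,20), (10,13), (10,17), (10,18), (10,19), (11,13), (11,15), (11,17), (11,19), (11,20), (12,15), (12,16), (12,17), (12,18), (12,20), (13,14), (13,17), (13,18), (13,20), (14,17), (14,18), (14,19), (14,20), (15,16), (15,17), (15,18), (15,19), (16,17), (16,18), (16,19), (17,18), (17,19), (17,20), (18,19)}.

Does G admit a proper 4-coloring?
The clique on vertices [9, 11, 13, 17, 20] has size 5 > 4, so it alone needs 5 colors.

No, G is not 4-colorable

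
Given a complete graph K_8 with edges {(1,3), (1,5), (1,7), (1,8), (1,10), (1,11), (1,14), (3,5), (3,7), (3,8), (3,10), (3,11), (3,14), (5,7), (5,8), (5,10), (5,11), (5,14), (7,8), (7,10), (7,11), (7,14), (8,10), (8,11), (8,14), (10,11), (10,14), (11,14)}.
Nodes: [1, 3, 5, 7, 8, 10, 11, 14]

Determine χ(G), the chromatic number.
Clique number ω(G) = 8 (lower bound: χ ≥ ω).
The clique on [1, 3, 5, 7, 8, 10, 11, 14] has size 8, forcing χ ≥ 8, and the coloring below uses 8 colors, so χ(G) = 8.
A valid 8-coloring: color 1: [1]; color 2: [11]; color 3: [7]; color 4: [5]; color 5: [14]; color 6: [3]; color 7: [8]; color 8: [10].

χ(G) = 8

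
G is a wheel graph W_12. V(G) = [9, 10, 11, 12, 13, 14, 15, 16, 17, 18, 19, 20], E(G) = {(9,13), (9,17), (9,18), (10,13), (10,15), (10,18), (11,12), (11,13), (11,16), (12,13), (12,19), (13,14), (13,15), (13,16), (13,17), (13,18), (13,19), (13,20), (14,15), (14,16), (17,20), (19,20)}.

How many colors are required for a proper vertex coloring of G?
Clique number ω(G) = 3 (lower bound: χ ≥ ω).
Odd cycle [9, 18, 10, 15, 14, 16, 11, 12, 19, 20, 17] needs 3 colors (χ ≥ 3).
Vertex 13 is adjacent to every vertex of [9, 10, 11, 12, 14, 15, 16, 17, 18, 19, 20], which already need 3 colors among themselves, so 13 needs a new color (χ ≥ 4).
The coloring below uses 4 colors, so χ(G) = 4.
A valid 4-coloring: color 1: [13]; color 2: [9, 10, 11, 14, 20]; color 3: [12, 15, 16, 17, 18]; color 4: [19].

χ(G) = 4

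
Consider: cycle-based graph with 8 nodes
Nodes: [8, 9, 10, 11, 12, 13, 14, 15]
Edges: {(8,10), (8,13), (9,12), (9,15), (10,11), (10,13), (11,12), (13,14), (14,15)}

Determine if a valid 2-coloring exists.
No, G is not 2-colorable

The clique on vertices [8, 10, 13] has size 3 > 2, so it alone needs 3 colors.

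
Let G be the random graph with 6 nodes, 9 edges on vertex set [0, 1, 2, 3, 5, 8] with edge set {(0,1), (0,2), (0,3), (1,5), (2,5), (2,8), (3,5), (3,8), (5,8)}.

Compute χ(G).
Clique number ω(G) = 3 (lower bound: χ ≥ ω).
The clique on [2, 5, 8] has size 3, forcing χ ≥ 3, and the coloring below uses 3 colors, so χ(G) = 3.
A valid 3-coloring: color 1: [0, 5]; color 2: [1, 2, 3]; color 3: [8].

χ(G) = 3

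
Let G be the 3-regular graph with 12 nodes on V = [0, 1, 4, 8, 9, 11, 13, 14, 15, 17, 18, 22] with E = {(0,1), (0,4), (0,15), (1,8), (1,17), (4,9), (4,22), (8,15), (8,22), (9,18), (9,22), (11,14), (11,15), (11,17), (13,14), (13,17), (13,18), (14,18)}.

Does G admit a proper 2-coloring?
The clique on vertices [4, 9, 22] has size 3 > 2, so it alone needs 3 colors.

No, G is not 2-colorable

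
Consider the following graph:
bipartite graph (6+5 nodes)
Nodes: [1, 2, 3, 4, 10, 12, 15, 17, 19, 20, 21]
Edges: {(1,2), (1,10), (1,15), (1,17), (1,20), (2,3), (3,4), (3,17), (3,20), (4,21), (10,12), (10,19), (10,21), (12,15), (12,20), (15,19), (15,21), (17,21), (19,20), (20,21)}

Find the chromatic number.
χ(G) = 2

Clique number ω(G) = 2 (lower bound: χ ≥ ω).
The graph is bipartite (no odd cycle), so 2 colors suffice: χ(G) = 2.
A valid 2-coloring: color 1: [2, 4, 10, 15, 17, 20]; color 2: [1, 3, 12, 19, 21].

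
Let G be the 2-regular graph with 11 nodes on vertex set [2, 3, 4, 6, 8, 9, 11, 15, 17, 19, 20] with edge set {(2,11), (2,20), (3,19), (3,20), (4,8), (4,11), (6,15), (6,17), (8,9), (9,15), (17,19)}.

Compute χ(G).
χ(G) = 3

Clique number ω(G) = 2 (lower bound: χ ≥ ω).
Odd cycle [19, 17, 6, 15, 9, 8, 4, 11, 2, 20, 3] needs 3 colors (χ ≥ 3).
The coloring below uses 3 colors, so χ(G) = 3.
A valid 3-coloring: color 1: [6, 9, 11, 19, 20]; color 2: [2, 3, 8, 15, 17]; color 3: [4].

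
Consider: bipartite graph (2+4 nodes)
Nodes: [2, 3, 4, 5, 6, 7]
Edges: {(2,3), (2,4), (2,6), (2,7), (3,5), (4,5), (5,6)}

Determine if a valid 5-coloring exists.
A valid 5-coloring: color 1: [2, 5]; color 2: [3, 4, 6, 7].
(χ(G) = 2 ≤ 5.)

Yes, G is 5-colorable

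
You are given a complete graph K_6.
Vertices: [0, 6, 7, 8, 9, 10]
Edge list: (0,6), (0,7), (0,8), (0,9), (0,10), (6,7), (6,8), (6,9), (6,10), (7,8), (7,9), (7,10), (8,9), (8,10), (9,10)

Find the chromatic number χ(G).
Clique number ω(G) = 6 (lower bound: χ ≥ ω).
The clique on [0, 6, 7, 8, 9, 10] has size 6, forcing χ ≥ 6, and the coloring below uses 6 colors, so χ(G) = 6.
A valid 6-coloring: color 1: [9]; color 2: [0]; color 3: [8]; color 4: [7]; color 5: [6]; color 6: [10].

χ(G) = 6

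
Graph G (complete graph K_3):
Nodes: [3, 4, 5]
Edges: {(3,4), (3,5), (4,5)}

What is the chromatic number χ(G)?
Clique number ω(G) = 3 (lower bound: χ ≥ ω).
The clique on [3, 4, 5] has size 3, forcing χ ≥ 3, and the coloring below uses 3 colors, so χ(G) = 3.
A valid 3-coloring: color 1: [3]; color 2: [5]; color 3: [4].

χ(G) = 3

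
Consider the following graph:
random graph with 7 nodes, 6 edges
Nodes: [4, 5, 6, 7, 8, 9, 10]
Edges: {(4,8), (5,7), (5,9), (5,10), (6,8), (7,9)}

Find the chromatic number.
Clique number ω(G) = 3 (lower bound: χ ≥ ω).
The clique on [5, 7, 9] has size 3, forcing χ ≥ 3, and the coloring below uses 3 colors, so χ(G) = 3.
A valid 3-coloring: color 1: [5, 8]; color 2: [4, 6, 7, 10]; color 3: [9].

χ(G) = 3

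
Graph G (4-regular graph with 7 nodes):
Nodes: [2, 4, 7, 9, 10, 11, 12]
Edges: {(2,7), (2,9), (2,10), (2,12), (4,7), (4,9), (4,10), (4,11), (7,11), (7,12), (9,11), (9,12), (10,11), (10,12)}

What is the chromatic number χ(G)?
Clique number ω(G) = 3 (lower bound: χ ≥ ω).
The clique on [2, 9, 12] has size 3, forcing χ ≥ 3, and the coloring below uses 3 colors, so χ(G) = 3.
A valid 3-coloring: color 1: [11, 12]; color 2: [7, 9, 10]; color 3: [2, 4].

χ(G) = 3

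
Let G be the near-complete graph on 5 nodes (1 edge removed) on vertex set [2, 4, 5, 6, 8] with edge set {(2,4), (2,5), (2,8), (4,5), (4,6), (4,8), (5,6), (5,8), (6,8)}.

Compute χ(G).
Clique number ω(G) = 4 (lower bound: χ ≥ ω).
The clique on [2, 4, 5, 8] has size 4, forcing χ ≥ 4, and the coloring below uses 4 colors, so χ(G) = 4.
A valid 4-coloring: color 1: [4]; color 2: [5]; color 3: [8]; color 4: [2, 6].

χ(G) = 4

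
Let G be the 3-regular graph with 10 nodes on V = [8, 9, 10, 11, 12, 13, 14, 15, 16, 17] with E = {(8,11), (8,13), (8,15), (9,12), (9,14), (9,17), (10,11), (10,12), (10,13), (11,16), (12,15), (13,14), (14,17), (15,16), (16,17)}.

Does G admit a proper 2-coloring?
No, G is not 2-colorable

The clique on vertices [9, 14, 17] has size 3 > 2, so it alone needs 3 colors.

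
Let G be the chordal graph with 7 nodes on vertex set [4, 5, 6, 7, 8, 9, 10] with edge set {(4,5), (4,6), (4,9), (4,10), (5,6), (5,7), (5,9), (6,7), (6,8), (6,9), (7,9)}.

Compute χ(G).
χ(G) = 4

Clique number ω(G) = 4 (lower bound: χ ≥ ω).
The clique on [4, 5, 6, 9] has size 4, forcing χ ≥ 4, and the coloring below uses 4 colors, so χ(G) = 4.
A valid 4-coloring: color 1: [6, 10]; color 2: [8, 9]; color 3: [5]; color 4: [4, 7].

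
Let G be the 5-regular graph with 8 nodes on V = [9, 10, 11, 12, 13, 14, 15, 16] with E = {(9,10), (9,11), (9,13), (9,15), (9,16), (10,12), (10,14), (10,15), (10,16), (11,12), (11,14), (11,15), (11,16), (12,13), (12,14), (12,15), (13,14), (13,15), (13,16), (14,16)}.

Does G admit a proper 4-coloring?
A valid 4-coloring: color 1: [10, 11, 13]; color 2: [9, 14]; color 3: [15, 16]; color 4: [12].
(χ(G) = 4 ≤ 4.)

Yes, G is 4-colorable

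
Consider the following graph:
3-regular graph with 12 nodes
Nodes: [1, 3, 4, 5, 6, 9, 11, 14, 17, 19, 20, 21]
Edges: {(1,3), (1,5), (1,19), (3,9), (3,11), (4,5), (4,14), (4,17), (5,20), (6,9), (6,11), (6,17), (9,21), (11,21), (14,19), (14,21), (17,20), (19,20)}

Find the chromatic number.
Clique number ω(G) = 2 (lower bound: χ ≥ ω).
Odd cycle [5, 4, 17, 6, 11, 3, 1] needs 3 colors (χ ≥ 3).
The coloring below uses 3 colors, so χ(G) = 3.
A valid 3-coloring: color 1: [3, 4, 6, 19, 21]; color 2: [1, 9, 11, 14, 20]; color 3: [5, 17].

χ(G) = 3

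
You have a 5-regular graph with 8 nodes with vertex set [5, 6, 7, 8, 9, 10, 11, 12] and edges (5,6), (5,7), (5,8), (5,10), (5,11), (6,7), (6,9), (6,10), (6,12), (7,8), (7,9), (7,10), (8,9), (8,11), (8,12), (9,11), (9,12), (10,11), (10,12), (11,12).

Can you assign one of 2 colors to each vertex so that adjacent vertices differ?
No, G is not 2-colorable

The clique on vertices [8, 9, 11, 12] has size 4 > 2, so it alone needs 4 colors.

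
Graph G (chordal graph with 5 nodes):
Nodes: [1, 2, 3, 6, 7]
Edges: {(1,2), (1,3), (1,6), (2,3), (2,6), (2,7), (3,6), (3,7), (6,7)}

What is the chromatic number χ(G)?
χ(G) = 4

Clique number ω(G) = 4 (lower bound: χ ≥ ω).
The clique on [1, 2, 3, 6] has size 4, forcing χ ≥ 4, and the coloring below uses 4 colors, so χ(G) = 4.
A valid 4-coloring: color 1: [3]; color 2: [6]; color 3: [2]; color 4: [1, 7].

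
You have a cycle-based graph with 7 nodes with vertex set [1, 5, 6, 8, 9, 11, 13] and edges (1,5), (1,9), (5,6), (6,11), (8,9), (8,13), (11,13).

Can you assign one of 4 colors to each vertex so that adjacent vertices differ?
A valid 4-coloring: color 1: [6, 9, 13]; color 2: [1, 8, 11]; color 3: [5].
(χ(G) = 3 ≤ 4.)

Yes, G is 4-colorable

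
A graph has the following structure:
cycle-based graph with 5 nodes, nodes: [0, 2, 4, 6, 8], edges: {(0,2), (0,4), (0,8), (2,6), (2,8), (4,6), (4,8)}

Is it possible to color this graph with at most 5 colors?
Yes, G is 5-colorable

A valid 5-coloring: color 1: [0, 6]; color 2: [8]; color 3: [2, 4].
(χ(G) = 3 ≤ 5.)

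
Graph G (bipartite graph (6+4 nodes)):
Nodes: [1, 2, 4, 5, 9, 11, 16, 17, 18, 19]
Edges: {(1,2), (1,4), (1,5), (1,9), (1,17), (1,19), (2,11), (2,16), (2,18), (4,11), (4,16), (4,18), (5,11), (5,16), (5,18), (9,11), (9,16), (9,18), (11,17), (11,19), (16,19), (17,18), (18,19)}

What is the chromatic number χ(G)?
Clique number ω(G) = 2 (lower bound: χ ≥ ω).
The graph is bipartite (no odd cycle), so 2 colors suffice: χ(G) = 2.
A valid 2-coloring: color 1: [1, 11, 16, 18]; color 2: [2, 4, 5, 9, 17, 19].

χ(G) = 2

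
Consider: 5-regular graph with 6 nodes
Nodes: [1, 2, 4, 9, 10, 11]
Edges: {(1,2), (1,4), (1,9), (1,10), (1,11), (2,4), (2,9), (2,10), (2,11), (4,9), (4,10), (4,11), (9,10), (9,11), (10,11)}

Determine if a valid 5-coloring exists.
The clique on vertices [1, 2, 4, 9, 10, 11] has size 6 > 5, so it alone needs 6 colors.

No, G is not 5-colorable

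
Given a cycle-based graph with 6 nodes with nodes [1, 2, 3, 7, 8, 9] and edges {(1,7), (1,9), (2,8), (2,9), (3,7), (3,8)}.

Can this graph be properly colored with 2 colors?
Yes, G is 2-colorable

A valid 2-coloring: color 1: [7, 8, 9]; color 2: [1, 2, 3].
(χ(G) = 2 ≤ 2.)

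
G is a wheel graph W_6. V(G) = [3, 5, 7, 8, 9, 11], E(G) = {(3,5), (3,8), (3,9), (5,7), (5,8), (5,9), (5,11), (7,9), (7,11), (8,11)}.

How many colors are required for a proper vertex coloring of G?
χ(G) = 4

Clique number ω(G) = 3 (lower bound: χ ≥ ω).
Odd cycle [3, 9, 7, 11, 8] needs 3 colors (χ ≥ 3).
Vertex 5 is adjacent to every vertex of [3, 7, 8, 9, 11], which already need 3 colors among themselves, so 5 needs a new color (χ ≥ 4).
The coloring below uses 4 colors, so χ(G) = 4.
A valid 4-coloring: color 1: [5]; color 2: [3, 11]; color 3: [8, 9]; color 4: [7].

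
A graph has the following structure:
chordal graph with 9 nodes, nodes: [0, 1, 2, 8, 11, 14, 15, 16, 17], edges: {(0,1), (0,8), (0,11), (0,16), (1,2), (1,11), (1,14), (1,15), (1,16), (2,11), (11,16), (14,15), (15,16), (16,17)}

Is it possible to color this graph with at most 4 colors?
Yes, G is 4-colorable

A valid 4-coloring: color 1: [1, 8, 17]; color 2: [2, 14, 16]; color 3: [11, 15]; color 4: [0].
(χ(G) = 4 ≤ 4.)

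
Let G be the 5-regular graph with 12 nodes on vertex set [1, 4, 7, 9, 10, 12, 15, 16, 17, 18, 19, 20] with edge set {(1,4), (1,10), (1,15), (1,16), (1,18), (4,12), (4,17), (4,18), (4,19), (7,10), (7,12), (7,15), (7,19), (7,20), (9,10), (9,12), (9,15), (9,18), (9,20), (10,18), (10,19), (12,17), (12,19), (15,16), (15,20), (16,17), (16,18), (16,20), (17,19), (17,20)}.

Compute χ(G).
χ(G) = 4

Clique number ω(G) = 4 (lower bound: χ ≥ ω).
The clique on [4, 12, 17, 19] has size 4, forcing χ ≥ 4, and the coloring below uses 4 colors, so χ(G) = 4.
A valid 4-coloring: color 1: [12, 15, 18]; color 2: [1, 7, 9, 17]; color 3: [4, 10, 16]; color 4: [19, 20].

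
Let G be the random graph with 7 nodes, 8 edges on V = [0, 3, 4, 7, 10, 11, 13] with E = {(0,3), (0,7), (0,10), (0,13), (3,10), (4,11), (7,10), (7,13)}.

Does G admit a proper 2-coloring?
The clique on vertices [0, 3, 10] has size 3 > 2, so it alone needs 3 colors.

No, G is not 2-colorable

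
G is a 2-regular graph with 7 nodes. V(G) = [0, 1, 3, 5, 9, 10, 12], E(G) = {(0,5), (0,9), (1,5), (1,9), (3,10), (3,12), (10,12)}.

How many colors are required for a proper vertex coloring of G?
Clique number ω(G) = 3 (lower bound: χ ≥ ω).
The clique on [3, 10, 12] has size 3, forcing χ ≥ 3, and the coloring below uses 3 colors, so χ(G) = 3.
A valid 3-coloring: color 1: [3, 5, 9]; color 2: [0, 1, 12]; color 3: [10].

χ(G) = 3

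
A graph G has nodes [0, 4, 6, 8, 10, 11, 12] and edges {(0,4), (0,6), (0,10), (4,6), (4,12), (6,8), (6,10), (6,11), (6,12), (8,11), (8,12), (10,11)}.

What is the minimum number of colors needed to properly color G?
Clique number ω(G) = 3 (lower bound: χ ≥ ω).
The clique on [0, 6, 10] has size 3, forcing χ ≥ 3, and the coloring below uses 3 colors, so χ(G) = 3.
A valid 3-coloring: color 1: [6]; color 2: [4, 8, 10]; color 3: [0, 11, 12].

χ(G) = 3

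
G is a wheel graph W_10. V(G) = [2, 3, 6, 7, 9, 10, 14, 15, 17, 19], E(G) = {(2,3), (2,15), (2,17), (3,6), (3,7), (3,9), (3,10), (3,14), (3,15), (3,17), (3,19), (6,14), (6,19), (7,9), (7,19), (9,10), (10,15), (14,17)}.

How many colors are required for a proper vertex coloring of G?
Clique number ω(G) = 3 (lower bound: χ ≥ ω).
Odd cycle [14, 6, 19, 7, 9, 10, 15, 2, 17] needs 3 colors (χ ≥ 3).
Vertex 3 is adjacent to every vertex of [2, 6, 7, 9, 10, 14, 15, 17, 19], which already need 3 colors among themselves, so 3 needs a new color (χ ≥ 4).
The coloring below uses 4 colors, so χ(G) = 4.
A valid 4-coloring: color 1: [3]; color 2: [2, 9, 14, 19]; color 3: [6, 7, 10, 17]; color 4: [15].

χ(G) = 4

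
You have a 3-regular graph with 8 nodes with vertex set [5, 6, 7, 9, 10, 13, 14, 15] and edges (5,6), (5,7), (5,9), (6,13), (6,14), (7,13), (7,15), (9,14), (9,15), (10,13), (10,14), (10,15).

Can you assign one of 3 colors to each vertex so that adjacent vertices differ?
Yes, G is 3-colorable

A valid 3-coloring: color 1: [6, 7, 9, 10]; color 2: [5, 13, 14, 15].
(χ(G) = 2 ≤ 3.)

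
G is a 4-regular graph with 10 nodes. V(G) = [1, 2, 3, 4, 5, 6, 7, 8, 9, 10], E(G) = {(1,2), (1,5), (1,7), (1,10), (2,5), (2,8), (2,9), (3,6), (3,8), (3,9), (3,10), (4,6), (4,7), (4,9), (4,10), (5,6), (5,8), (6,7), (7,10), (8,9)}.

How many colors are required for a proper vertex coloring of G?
χ(G) = 4

Clique number ω(G) = 3 (lower bound: χ ≥ ω).
Suppose a proper 3-coloring c exists. The clique [1, 2, 5] takes 3 distinct colors; by symmetry let c(1) = 1, c(2) = 2, c(5) = 3.
- Vertex 8: neighbors [2, 5] already have colors [2, 3] ⇒ c(8) = 1.
- Vertex 9: neighbors [8, 2] already have colors [1, 2] ⇒ c(9) = 3.
- Vertex 3: neighbors [8, 9] already have colors [1, 3] ⇒ c(3) = 2.
- Vertex 6: neighbors [3, 5] already have colors [2, 3] ⇒ c(6) = 1.
- Vertex 4: neighbors [6, 9] already have colors [1, 3] ⇒ c(4) = 2.
- Vertex 7: neighbors [1, 4] already have colors [1, 2] ⇒ c(7) = 3.
- Vertex 10: neighbors [1, 3, 7] already have colors [1, 2, 3] — all 3 colors blocked. Contradiction.
The forced assignments end in a contradiction, so G has no proper 3-coloring (χ ≥ 4).
The coloring below uses 4 colors, so χ(G) = 4.
A valid 4-coloring: color 1: [2, 6, 10]; color 2: [5, 7, 9]; color 3: [1, 3, 4]; color 4: [8].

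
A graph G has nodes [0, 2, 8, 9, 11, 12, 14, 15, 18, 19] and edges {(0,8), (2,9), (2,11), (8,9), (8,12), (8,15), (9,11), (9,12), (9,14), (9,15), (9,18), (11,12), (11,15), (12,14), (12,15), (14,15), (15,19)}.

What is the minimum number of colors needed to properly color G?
Clique number ω(G) = 4 (lower bound: χ ≥ ω).
The clique on [8, 9, 12, 15] has size 4, forcing χ ≥ 4, and the coloring below uses 4 colors, so χ(G) = 4.
A valid 4-coloring: color 1: [0, 9, 19]; color 2: [2, 15, 18]; color 3: [12]; color 4: [8, 11, 14].

χ(G) = 4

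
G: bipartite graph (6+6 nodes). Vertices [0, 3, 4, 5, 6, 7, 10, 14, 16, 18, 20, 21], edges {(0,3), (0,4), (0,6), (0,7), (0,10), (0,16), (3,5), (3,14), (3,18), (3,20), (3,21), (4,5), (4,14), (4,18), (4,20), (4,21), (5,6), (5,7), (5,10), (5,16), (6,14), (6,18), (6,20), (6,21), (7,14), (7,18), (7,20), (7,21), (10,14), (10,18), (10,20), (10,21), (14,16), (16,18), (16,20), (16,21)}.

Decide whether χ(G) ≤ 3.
A valid 3-coloring: color 1: [3, 4, 6, 7, 10, 16]; color 2: [0, 5, 14, 18, 20, 21].
(χ(G) = 2 ≤ 3.)

Yes, G is 3-colorable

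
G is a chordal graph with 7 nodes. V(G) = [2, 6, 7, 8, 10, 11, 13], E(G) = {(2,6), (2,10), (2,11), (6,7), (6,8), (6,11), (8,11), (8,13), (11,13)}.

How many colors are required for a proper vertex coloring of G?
Clique number ω(G) = 3 (lower bound: χ ≥ ω).
The clique on [8, 11, 13] has size 3, forcing χ ≥ 3, and the coloring below uses 3 colors, so χ(G) = 3.
A valid 3-coloring: color 1: [7, 10, 11]; color 2: [6, 13]; color 3: [2, 8].

χ(G) = 3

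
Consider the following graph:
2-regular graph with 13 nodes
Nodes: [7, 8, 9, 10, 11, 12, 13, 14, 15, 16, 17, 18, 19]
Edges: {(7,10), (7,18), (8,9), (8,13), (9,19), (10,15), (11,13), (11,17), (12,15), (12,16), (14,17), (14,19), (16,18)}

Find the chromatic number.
χ(G) = 3

Clique number ω(G) = 2 (lower bound: χ ≥ ω).
Odd cycle [19, 9, 8, 13, 11, 17, 14] needs 3 colors (χ ≥ 3).
The coloring below uses 3 colors, so χ(G) = 3.
A valid 3-coloring: color 1: [7, 9, 13, 15, 16, 17]; color 2: [8, 10, 11, 12, 14, 18]; color 3: [19].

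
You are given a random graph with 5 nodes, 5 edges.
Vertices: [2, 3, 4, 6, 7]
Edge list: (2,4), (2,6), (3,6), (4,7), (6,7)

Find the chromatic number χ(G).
Clique number ω(G) = 2 (lower bound: χ ≥ ω).
The graph is bipartite (no odd cycle), so 2 colors suffice: χ(G) = 2.
A valid 2-coloring: color 1: [4, 6]; color 2: [2, 3, 7].

χ(G) = 2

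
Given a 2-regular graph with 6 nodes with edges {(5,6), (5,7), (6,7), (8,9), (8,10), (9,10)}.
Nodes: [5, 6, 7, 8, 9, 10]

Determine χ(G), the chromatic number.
Clique number ω(G) = 3 (lower bound: χ ≥ ω).
The clique on [8, 9, 10] has size 3, forcing χ ≥ 3, and the coloring below uses 3 colors, so χ(G) = 3.
A valid 3-coloring: color 1: [6, 8]; color 2: [5, 10]; color 3: [7, 9].

χ(G) = 3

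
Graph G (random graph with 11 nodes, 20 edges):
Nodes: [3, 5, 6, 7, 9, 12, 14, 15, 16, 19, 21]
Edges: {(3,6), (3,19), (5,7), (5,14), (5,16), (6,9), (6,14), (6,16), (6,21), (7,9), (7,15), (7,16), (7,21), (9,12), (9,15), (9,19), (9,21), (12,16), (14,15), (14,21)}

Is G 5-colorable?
A valid 5-coloring: color 1: [3, 9, 14, 16]; color 2: [6, 7, 12, 19]; color 3: [5, 15, 21].
(χ(G) = 3 ≤ 5.)

Yes, G is 5-colorable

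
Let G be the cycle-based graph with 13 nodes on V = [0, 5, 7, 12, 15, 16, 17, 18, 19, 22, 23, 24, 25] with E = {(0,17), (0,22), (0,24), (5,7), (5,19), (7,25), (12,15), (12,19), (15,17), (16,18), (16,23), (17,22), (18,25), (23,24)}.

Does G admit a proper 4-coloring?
A valid 4-coloring: color 1: [0, 7, 15, 18, 19, 23]; color 2: [5, 12, 16, 17, 24, 25]; color 3: [22].
(χ(G) = 3 ≤ 4.)

Yes, G is 4-colorable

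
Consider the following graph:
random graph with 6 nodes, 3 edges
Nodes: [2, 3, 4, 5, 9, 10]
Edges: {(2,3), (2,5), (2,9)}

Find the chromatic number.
Clique number ω(G) = 2 (lower bound: χ ≥ ω).
The graph is bipartite (no odd cycle), so 2 colors suffice: χ(G) = 2.
A valid 2-coloring: color 1: [2, 4, 10]; color 2: [3, 5, 9].

χ(G) = 2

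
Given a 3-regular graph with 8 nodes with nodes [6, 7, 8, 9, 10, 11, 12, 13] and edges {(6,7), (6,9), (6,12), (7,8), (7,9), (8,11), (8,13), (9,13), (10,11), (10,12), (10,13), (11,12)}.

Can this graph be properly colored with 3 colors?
Yes, G is 3-colorable

A valid 3-coloring: color 1: [6, 11, 13]; color 2: [8, 9, 12]; color 3: [7, 10].
(χ(G) = 3 ≤ 3.)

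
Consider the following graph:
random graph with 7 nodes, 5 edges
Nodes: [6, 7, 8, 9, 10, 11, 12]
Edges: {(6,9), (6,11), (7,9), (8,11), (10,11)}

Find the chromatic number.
Clique number ω(G) = 2 (lower bound: χ ≥ ω).
The graph is bipartite (no odd cycle), so 2 colors suffice: χ(G) = 2.
A valid 2-coloring: color 1: [9, 11, 12]; color 2: [6, 7, 8, 10].

χ(G) = 2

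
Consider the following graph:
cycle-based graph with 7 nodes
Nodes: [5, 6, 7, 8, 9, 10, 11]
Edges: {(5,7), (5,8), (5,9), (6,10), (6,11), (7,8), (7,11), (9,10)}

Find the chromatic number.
χ(G) = 3

Clique number ω(G) = 3 (lower bound: χ ≥ ω).
The clique on [5, 7, 8] has size 3, forcing χ ≥ 3, and the coloring below uses 3 colors, so χ(G) = 3.
A valid 3-coloring: color 1: [6, 7, 9]; color 2: [5, 10, 11]; color 3: [8].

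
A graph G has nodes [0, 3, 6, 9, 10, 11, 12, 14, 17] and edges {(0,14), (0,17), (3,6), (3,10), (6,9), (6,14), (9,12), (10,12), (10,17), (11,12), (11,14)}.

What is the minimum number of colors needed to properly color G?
χ(G) = 3

Clique number ω(G) = 2 (lower bound: χ ≥ ω).
Odd cycle [12, 9, 6, 14, 11] needs 3 colors (χ ≥ 3).
The coloring below uses 3 colors, so χ(G) = 3.
A valid 3-coloring: color 1: [3, 12, 14, 17]; color 2: [0, 6, 10, 11]; color 3: [9].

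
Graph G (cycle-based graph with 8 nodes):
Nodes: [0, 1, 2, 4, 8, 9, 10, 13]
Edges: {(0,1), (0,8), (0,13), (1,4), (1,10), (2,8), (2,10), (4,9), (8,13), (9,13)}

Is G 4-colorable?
Yes, G is 4-colorable

A valid 4-coloring: color 1: [1, 2, 13]; color 2: [0, 4, 10]; color 3: [8, 9].
(χ(G) = 3 ≤ 4.)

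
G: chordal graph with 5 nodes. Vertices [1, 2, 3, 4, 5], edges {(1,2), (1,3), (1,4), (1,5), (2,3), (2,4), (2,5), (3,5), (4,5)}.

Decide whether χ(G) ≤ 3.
The clique on vertices [1, 2, 3, 5] has size 4 > 3, so it alone needs 4 colors.

No, G is not 3-colorable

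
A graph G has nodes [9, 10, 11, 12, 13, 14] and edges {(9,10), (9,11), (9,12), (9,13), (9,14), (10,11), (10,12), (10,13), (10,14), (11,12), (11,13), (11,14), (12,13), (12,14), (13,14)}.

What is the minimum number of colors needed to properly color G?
Clique number ω(G) = 6 (lower bound: χ ≥ ω).
The clique on [9, 10, 11, 12, 13, 14] has size 6, forcing χ ≥ 6, and the coloring below uses 6 colors, so χ(G) = 6.
A valid 6-coloring: color 1: [14]; color 2: [10]; color 3: [11]; color 4: [13]; color 5: [9]; color 6: [12].

χ(G) = 6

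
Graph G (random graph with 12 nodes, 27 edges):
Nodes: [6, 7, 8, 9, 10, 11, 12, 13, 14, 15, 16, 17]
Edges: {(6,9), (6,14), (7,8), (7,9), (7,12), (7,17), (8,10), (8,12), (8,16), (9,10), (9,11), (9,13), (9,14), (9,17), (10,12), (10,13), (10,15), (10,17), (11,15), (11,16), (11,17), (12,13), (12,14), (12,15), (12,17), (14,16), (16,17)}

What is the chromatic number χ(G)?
χ(G) = 3

Clique number ω(G) = 3 (lower bound: χ ≥ ω).
The clique on [8, 10, 12] has size 3, forcing χ ≥ 3, and the coloring below uses 3 colors, so χ(G) = 3.
A valid 3-coloring: color 1: [9, 12, 16]; color 2: [8, 13, 14, 15, 17]; color 3: [6, 7, 10, 11].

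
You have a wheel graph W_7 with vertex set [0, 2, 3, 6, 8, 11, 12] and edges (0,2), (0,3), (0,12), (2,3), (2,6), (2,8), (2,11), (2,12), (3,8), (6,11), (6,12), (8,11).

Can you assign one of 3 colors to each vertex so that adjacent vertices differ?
A valid 3-coloring: color 1: [2]; color 2: [0, 6, 8]; color 3: [3, 11, 12].
(χ(G) = 3 ≤ 3.)

Yes, G is 3-colorable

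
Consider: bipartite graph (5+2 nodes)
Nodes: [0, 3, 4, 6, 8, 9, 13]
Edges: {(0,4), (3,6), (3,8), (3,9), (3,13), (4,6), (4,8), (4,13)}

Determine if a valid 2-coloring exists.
Yes, G is 2-colorable

A valid 2-coloring: color 1: [3, 4]; color 2: [0, 6, 8, 9, 13].
(χ(G) = 2 ≤ 2.)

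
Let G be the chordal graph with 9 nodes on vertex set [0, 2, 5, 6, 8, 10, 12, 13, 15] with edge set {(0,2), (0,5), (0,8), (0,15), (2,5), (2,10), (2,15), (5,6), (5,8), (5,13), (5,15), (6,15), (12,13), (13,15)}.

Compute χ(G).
Clique number ω(G) = 4 (lower bound: χ ≥ ω).
The clique on [0, 2, 5, 15] has size 4, forcing χ ≥ 4, and the coloring below uses 4 colors, so χ(G) = 4.
A valid 4-coloring: color 1: [5, 10, 12]; color 2: [8, 15]; color 3: [0, 6, 13]; color 4: [2].

χ(G) = 4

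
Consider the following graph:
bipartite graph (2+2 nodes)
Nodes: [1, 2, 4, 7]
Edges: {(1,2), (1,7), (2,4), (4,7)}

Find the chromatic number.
χ(G) = 2

Clique number ω(G) = 2 (lower bound: χ ≥ ω).
The graph is bipartite (no odd cycle), so 2 colors suffice: χ(G) = 2.
A valid 2-coloring: color 1: [1, 4]; color 2: [2, 7].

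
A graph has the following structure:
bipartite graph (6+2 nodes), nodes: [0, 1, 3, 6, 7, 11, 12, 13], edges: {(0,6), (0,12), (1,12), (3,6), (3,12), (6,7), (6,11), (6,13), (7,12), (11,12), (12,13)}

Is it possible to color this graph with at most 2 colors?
A valid 2-coloring: color 1: [6, 12]; color 2: [0, 1, 3, 7, 11, 13].
(χ(G) = 2 ≤ 2.)

Yes, G is 2-colorable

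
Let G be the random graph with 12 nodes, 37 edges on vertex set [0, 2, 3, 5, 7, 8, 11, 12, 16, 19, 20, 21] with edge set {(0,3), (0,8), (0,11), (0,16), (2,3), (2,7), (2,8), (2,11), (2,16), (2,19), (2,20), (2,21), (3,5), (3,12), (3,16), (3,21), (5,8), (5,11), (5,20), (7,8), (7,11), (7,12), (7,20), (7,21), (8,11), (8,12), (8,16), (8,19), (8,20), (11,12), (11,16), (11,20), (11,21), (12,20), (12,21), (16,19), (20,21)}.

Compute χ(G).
Clique number ω(G) = 5 (lower bound: χ ≥ ω).
The clique on [2, 7, 8, 11, 20] has size 5, forcing χ ≥ 5, and the coloring below uses 5 colors, so χ(G) = 5.
A valid 5-coloring: color 1: [8, 21]; color 2: [3, 11, 19]; color 3: [0, 2, 5, 12]; color 4: [16, 20]; color 5: [7].

χ(G) = 5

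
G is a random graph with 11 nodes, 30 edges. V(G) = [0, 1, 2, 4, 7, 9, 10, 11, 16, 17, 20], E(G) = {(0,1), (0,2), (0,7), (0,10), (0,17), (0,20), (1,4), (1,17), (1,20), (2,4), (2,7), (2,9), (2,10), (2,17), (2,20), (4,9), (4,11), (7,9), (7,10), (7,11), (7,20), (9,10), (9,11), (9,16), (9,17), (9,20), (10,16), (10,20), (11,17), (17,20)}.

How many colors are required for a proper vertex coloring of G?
χ(G) = 5

Clique number ω(G) = 5 (lower bound: χ ≥ ω).
The clique on [0, 2, 7, 10, 20] has size 5, forcing χ ≥ 5, and the coloring below uses 5 colors, so χ(G) = 5.
A valid 5-coloring: color 1: [0, 9]; color 2: [4, 16, 20]; color 3: [1, 2, 11]; color 4: [7, 17]; color 5: [10].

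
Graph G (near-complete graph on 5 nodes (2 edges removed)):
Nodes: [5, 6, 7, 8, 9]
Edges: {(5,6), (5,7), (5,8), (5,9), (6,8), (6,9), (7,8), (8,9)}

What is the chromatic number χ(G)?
χ(G) = 4

Clique number ω(G) = 4 (lower bound: χ ≥ ω).
The clique on [5, 6, 8, 9] has size 4, forcing χ ≥ 4, and the coloring below uses 4 colors, so χ(G) = 4.
A valid 4-coloring: color 1: [8]; color 2: [5]; color 3: [6, 7]; color 4: [9].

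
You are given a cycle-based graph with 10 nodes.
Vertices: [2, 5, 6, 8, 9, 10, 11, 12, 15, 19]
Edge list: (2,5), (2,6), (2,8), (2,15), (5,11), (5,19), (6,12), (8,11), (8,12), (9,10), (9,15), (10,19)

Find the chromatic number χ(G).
Clique number ω(G) = 2 (lower bound: χ ≥ ω).
The graph is bipartite (no odd cycle), so 2 colors suffice: χ(G) = 2.
A valid 2-coloring: color 1: [2, 9, 11, 12, 19]; color 2: [5, 6, 8, 10, 15].

χ(G) = 2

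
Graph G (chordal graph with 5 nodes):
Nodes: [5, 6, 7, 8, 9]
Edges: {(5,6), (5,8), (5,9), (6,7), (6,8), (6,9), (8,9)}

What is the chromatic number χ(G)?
χ(G) = 4

Clique number ω(G) = 4 (lower bound: χ ≥ ω).
The clique on [5, 6, 8, 9] has size 4, forcing χ ≥ 4, and the coloring below uses 4 colors, so χ(G) = 4.
A valid 4-coloring: color 1: [6]; color 2: [5, 7]; color 3: [8]; color 4: [9].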